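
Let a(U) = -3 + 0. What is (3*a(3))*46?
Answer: -414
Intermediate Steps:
a(U) = -3
(3*a(3))*46 = (3*(-3))*46 = -9*46 = -414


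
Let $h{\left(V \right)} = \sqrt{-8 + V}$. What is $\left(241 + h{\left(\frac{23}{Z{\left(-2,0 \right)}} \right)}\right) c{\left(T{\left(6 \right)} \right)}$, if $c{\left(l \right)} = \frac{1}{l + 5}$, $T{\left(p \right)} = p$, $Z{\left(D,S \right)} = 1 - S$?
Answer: $\frac{241}{11} + \frac{\sqrt{15}}{11} \approx 22.261$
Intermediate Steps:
$c{\left(l \right)} = \frac{1}{5 + l}$
$\left(241 + h{\left(\frac{23}{Z{\left(-2,0 \right)}} \right)}\right) c{\left(T{\left(6 \right)} \right)} = \frac{241 + \sqrt{-8 + \frac{23}{1 - 0}}}{5 + 6} = \frac{241 + \sqrt{-8 + \frac{23}{1 + 0}}}{11} = \left(241 + \sqrt{-8 + \frac{23}{1}}\right) \frac{1}{11} = \left(241 + \sqrt{-8 + 23 \cdot 1}\right) \frac{1}{11} = \left(241 + \sqrt{-8 + 23}\right) \frac{1}{11} = \left(241 + \sqrt{15}\right) \frac{1}{11} = \frac{241}{11} + \frac{\sqrt{15}}{11}$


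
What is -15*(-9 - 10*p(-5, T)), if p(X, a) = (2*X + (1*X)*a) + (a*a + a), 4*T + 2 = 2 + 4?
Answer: -1815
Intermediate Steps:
T = 1 (T = -½ + (2 + 4)/4 = -½ + (¼)*6 = -½ + 3/2 = 1)
p(X, a) = a + a² + 2*X + X*a (p(X, a) = (2*X + X*a) + (a² + a) = (2*X + X*a) + (a + a²) = a + a² + 2*X + X*a)
-15*(-9 - 10*p(-5, T)) = -15*(-9 - 10*(1 + 1² + 2*(-5) - 5*1)) = -15*(-9 - 10*(1 + 1 - 10 - 5)) = -15*(-9 - 10*(-13)) = -15*(-9 + 130) = -15*121 = -1815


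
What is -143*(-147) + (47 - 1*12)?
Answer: 21056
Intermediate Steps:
-143*(-147) + (47 - 1*12) = 21021 + (47 - 12) = 21021 + 35 = 21056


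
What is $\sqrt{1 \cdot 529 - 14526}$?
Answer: $i \sqrt{13997} \approx 118.31 i$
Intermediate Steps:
$\sqrt{1 \cdot 529 - 14526} = \sqrt{529 - 14526} = \sqrt{-13997} = i \sqrt{13997}$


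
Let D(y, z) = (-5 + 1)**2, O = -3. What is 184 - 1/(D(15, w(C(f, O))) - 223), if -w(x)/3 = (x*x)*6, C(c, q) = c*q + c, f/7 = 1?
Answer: 38089/207 ≈ 184.00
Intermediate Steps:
f = 7 (f = 7*1 = 7)
C(c, q) = c + c*q
w(x) = -18*x**2 (w(x) = -3*x*x*6 = -3*x**2*6 = -18*x**2)
D(y, z) = 16 (D(y, z) = (-4)**2 = 16)
184 - 1/(D(15, w(C(f, O))) - 223) = 184 - 1/(16 - 223) = 184 - 1/(-207) = 184 - 1*(-1/207) = 184 + 1/207 = 38089/207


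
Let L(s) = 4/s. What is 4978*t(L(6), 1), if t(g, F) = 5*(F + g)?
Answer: 124450/3 ≈ 41483.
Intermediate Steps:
t(g, F) = 5*F + 5*g
4978*t(L(6), 1) = 4978*(5*1 + 5*(4/6)) = 4978*(5 + 5*(4*(⅙))) = 4978*(5 + 5*(⅔)) = 4978*(5 + 10/3) = 4978*(25/3) = 124450/3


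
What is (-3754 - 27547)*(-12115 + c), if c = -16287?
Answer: 889011002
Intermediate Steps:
(-3754 - 27547)*(-12115 + c) = (-3754 - 27547)*(-12115 - 16287) = -31301*(-28402) = 889011002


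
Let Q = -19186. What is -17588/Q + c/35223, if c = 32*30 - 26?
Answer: 318710924/337894239 ≈ 0.94323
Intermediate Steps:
c = 934 (c = 960 - 26 = 934)
-17588/Q + c/35223 = -17588/(-19186) + 934/35223 = -17588*(-1/19186) + 934*(1/35223) = 8794/9593 + 934/35223 = 318710924/337894239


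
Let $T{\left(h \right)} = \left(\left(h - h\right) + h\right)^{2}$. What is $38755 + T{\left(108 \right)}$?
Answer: $50419$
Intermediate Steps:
$T{\left(h \right)} = h^{2}$ ($T{\left(h \right)} = \left(0 + h\right)^{2} = h^{2}$)
$38755 + T{\left(108 \right)} = 38755 + 108^{2} = 38755 + 11664 = 50419$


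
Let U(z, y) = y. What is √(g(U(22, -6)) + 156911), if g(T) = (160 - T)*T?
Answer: √155915 ≈ 394.86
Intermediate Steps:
g(T) = T*(160 - T)
√(g(U(22, -6)) + 156911) = √(-6*(160 - 1*(-6)) + 156911) = √(-6*(160 + 6) + 156911) = √(-6*166 + 156911) = √(-996 + 156911) = √155915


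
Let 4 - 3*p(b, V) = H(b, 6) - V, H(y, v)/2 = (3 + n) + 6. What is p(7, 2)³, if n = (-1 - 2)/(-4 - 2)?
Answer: -2197/27 ≈ -81.370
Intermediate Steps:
n = ½ (n = -3/(-6) = -3*(-⅙) = ½ ≈ 0.50000)
H(y, v) = 19 (H(y, v) = 2*((3 + ½) + 6) = 2*(7/2 + 6) = 2*(19/2) = 19)
p(b, V) = -5 + V/3 (p(b, V) = 4/3 - (19 - V)/3 = 4/3 + (-19/3 + V/3) = -5 + V/3)
p(7, 2)³ = (-5 + (⅓)*2)³ = (-5 + ⅔)³ = (-13/3)³ = -2197/27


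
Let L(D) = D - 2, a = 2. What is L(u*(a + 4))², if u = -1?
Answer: 64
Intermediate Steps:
L(D) = -2 + D
L(u*(a + 4))² = (-2 - (2 + 4))² = (-2 - 1*6)² = (-2 - 6)² = (-8)² = 64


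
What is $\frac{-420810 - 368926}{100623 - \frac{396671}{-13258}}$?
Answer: $- \frac{10470319888}{1334456405} \approx -7.8461$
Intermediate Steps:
$\frac{-420810 - 368926}{100623 - \frac{396671}{-13258}} = - \frac{789736}{100623 - - \frac{396671}{13258}} = - \frac{789736}{100623 + \frac{396671}{13258}} = - \frac{789736}{\frac{1334456405}{13258}} = \left(-789736\right) \frac{13258}{1334456405} = - \frac{10470319888}{1334456405}$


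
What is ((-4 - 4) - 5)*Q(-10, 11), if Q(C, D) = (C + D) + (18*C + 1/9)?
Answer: 20930/9 ≈ 2325.6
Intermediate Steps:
Q(C, D) = ⅑ + D + 19*C (Q(C, D) = (C + D) + (18*C + ⅑) = (C + D) + (⅑ + 18*C) = ⅑ + D + 19*C)
((-4 - 4) - 5)*Q(-10, 11) = ((-4 - 4) - 5)*(⅑ + 11 + 19*(-10)) = (-8 - 5)*(⅑ + 11 - 190) = -13*(-1610/9) = 20930/9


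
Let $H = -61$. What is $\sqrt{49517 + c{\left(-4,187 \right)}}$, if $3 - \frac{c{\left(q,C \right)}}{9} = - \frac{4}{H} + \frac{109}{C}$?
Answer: $\frac{\sqrt{6445888491845}}{11407} \approx 222.57$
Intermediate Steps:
$c{\left(q,C \right)} = \frac{1611}{61} - \frac{981}{C}$ ($c{\left(q,C \right)} = 27 - 9 \left(- \frac{4}{-61} + \frac{109}{C}\right) = 27 - 9 \left(\left(-4\right) \left(- \frac{1}{61}\right) + \frac{109}{C}\right) = 27 - 9 \left(\frac{4}{61} + \frac{109}{C}\right) = 27 - \left(\frac{36}{61} + \frac{981}{C}\right) = \frac{1611}{61} - \frac{981}{C}$)
$\sqrt{49517 + c{\left(-4,187 \right)}} = \sqrt{49517 + \left(\frac{1611}{61} - \frac{981}{187}\right)} = \sqrt{49517 + \frac{241416}{11407}} = \sqrt{\frac{565081835}{11407}} = \frac{\sqrt{6445888491845}}{11407}$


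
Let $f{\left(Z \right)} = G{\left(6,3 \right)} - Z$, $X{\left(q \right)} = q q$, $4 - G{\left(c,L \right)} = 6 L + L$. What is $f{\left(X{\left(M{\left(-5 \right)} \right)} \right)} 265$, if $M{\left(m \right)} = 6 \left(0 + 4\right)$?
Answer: $-157145$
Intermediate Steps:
$G{\left(c,L \right)} = 4 - 7 L$ ($G{\left(c,L \right)} = 4 - \left(6 L + L\right) = 4 - 7 L$)
$M{\left(m \right)} = 24$ ($M{\left(m \right)} = 6 \cdot 4 = 24$)
$X{\left(q \right)} = q^{2}$
$f{\left(Z \right)} = -17 - Z$ ($f{\left(Z \right)} = \left(4 - 21\right) - Z = -17 - Z$)
$f{\left(X{\left(M{\left(-5 \right)} \right)} \right)} 265 = \left(-17 - 24^{2}\right) 265 = \left(-17 - 576\right) 265 = \left(-593\right) 265 = -157145$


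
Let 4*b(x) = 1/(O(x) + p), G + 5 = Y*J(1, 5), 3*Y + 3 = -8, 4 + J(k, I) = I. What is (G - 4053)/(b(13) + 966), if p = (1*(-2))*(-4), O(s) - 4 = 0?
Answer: -194960/46369 ≈ -4.2045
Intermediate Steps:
J(k, I) = -4 + I
O(s) = 4 (O(s) = 4 + 0 = 4)
Y = -11/3 (Y = -1 + (⅓)*(-8) = -1 - 8/3 = -11/3 ≈ -3.6667)
p = 8 (p = -2*(-4) = 8)
G = -26/3 (G = -5 - 11*(-4 + 5)/3 = -5 - 11/3*1 = -5 - 11/3 = -26/3 ≈ -8.6667)
b(x) = 1/48 (b(x) = 1/(4*(4 + 8)) = (¼)/12 = (¼)*(1/12) = 1/48)
(G - 4053)/(b(13) + 966) = (-26/3 - 4053)/(1/48 + 966) = -12185/(3*46369/48) = -12185/3*48/46369 = -194960/46369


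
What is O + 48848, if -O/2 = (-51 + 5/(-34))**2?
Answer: 25210023/578 ≈ 43616.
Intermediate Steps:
O = -3024121/578 (O = -2*(-51 + 5/(-34))**2 = -2*(-51 + 5*(-1/34))**2 = -2*(-51 - 5/34)**2 = -2*(-1739/34)**2 = -2*3024121/1156 = -3024121/578 ≈ -5232.0)
O + 48848 = -3024121/578 + 48848 = 25210023/578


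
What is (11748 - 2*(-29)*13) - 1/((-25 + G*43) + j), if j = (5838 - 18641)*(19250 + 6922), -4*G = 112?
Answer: 4189186975191/335081345 ≈ 12502.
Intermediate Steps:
G = -28 (G = -¼*112 = -28)
j = -335080116 (j = -12803*26172 = -335080116)
(11748 - 2*(-29)*13) - 1/((-25 + G*43) + j) = (11748 - 2*(-29)*13) - 1/((-25 - 28*43) - 335080116) = (11748 + 58*13) - 1/((-25 - 1204) - 335080116) = (11748 + 754) - 1/(-1229 - 335080116) = 12502 - 1/(-335081345) = 12502 - 1*(-1/335081345) = 12502 + 1/335081345 = 4189186975191/335081345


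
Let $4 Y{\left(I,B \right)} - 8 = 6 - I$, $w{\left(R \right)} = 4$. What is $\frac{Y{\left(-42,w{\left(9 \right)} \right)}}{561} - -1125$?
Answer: $\frac{631139}{561} \approx 1125.0$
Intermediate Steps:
$Y{\left(I,B \right)} = \frac{7}{2} - \frac{I}{4}$ ($Y{\left(I,B \right)} = 2 + \frac{6 - I}{4} = 2 - \left(- \frac{3}{2} + \frac{I}{4}\right) = \frac{7}{2} - \frac{I}{4}$)
$\frac{Y{\left(-42,w{\left(9 \right)} \right)}}{561} - -1125 = \frac{\frac{7}{2} - - \frac{21}{2}}{561} - -1125 = \left(\frac{7}{2} + \frac{21}{2}\right) \frac{1}{561} + 1125 = 14 \cdot \frac{1}{561} + 1125 = \frac{14}{561} + 1125 = \frac{631139}{561}$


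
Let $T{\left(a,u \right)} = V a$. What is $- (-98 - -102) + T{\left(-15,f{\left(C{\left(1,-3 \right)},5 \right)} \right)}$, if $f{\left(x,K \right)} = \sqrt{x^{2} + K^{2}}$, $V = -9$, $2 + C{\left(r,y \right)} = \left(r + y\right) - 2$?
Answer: $131$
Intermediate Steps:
$C{\left(r,y \right)} = -4 + r + y$ ($C{\left(r,y \right)} = -2 - \left(2 - r - y\right) = -2 + \left(-2 + r + y\right) = -4 + r + y$)
$f{\left(x,K \right)} = \sqrt{K^{2} + x^{2}}$
$T{\left(a,u \right)} = - 9 a$
$- (-98 - -102) + T{\left(-15,f{\left(C{\left(1,-3 \right)},5 \right)} \right)} = - (-98 - -102) - -135 = - (-98 + 102) + 135 = \left(-1\right) 4 + 135 = -4 + 135 = 131$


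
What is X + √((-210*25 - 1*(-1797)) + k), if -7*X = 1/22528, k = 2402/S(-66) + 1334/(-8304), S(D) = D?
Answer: -1/157696 + I*√202193670074/7612 ≈ -6.3413e-6 + 59.072*I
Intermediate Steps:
k = -556507/15224 (k = 2402/(-66) + 1334/(-8304) = 2402*(-1/66) + 1334*(-1/8304) = -1201/33 - 667/4152 = -556507/15224 ≈ -36.555)
X = -1/157696 (X = -⅐/22528 = -⅐*1/22528 = -1/157696 ≈ -6.3413e-6)
X + √((-210*25 - 1*(-1797)) + k) = -1/157696 + √((-210*25 - 1*(-1797)) - 556507/15224) = -1/157696 + √((-5250 + 1797) - 556507/15224) = -1/157696 + √(-3453 - 556507/15224) = -1/157696 + √(-53124979/15224) = -1/157696 + I*√202193670074/7612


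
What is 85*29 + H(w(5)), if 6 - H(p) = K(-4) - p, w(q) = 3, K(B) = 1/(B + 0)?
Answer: 9897/4 ≈ 2474.3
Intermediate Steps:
K(B) = 1/B
H(p) = 25/4 + p (H(p) = 6 - (1/(-4) - p) = 6 - (-1/4 - p) = 6 + (1/4 + p) = 25/4 + p)
85*29 + H(w(5)) = 85*29 + (25/4 + 3) = 2465 + 37/4 = 9897/4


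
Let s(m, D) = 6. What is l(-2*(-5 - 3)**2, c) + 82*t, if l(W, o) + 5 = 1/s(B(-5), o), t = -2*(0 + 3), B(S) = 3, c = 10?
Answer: -2981/6 ≈ -496.83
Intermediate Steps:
t = -6 (t = -2*3 = -6)
l(W, o) = -29/6 (l(W, o) = -5 + 1/6 = -29/6)
l(-2*(-5 - 3)**2, c) + 82*t = -29/6 + 82*(-6) = -29/6 - 492 = -2981/6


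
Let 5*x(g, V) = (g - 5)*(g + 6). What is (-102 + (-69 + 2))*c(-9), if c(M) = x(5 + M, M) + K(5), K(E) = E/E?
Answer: 2197/5 ≈ 439.40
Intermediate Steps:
x(g, V) = (-5 + g)*(6 + g)/5 (x(g, V) = ((g - 5)*(g + 6))/5 = ((-5 + g)*(6 + g))/5 = (-5 + g)*(6 + g)/5)
K(E) = 1
c(M) = -4 + M/5 + (5 + M)²/5 (c(M) = (-6 + (5 + M)/5 + (5 + M)²/5) + 1 = (-6 + (1 + M/5) + (5 + M)²/5) + 1 = (-5 + M/5 + (5 + M)²/5) + 1 = -4 + M/5 + (5 + M)²/5)
(-102 + (-69 + 2))*c(-9) = (-102 + (-69 + 2))*(-4 + (⅕)*(-9) + (5 - 9)²/5) = (-102 - 67)*(-4 - 9/5 + (⅕)*(-4)²) = -169*(-4 - 9/5 + (⅕)*16) = -169*(-4 - 9/5 + 16/5) = -169*(-13/5) = 2197/5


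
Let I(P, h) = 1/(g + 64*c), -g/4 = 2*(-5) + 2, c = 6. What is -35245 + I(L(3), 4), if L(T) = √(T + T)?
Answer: -14661919/416 ≈ -35245.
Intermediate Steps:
L(T) = √2*√T (L(T) = √(2*T) = √2*√T)
g = 32 (g = -4*(2*(-5) + 2) = -4*(-10 + 2) = -4*(-8) = 32)
I(P, h) = 1/416 (I(P, h) = 1/(32 + 64*6) = 1/(32 + 384) = 1/416)
-35245 + I(L(3), 4) = -35245 + 1/416 = -14661919/416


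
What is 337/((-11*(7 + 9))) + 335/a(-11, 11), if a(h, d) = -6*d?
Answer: -3691/528 ≈ -6.9905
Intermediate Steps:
337/((-11*(7 + 9))) + 335/a(-11, 11) = 337/((-11*(7 + 9))) + 335/((-6*11)) = 337/((-11*16)) + 335/(-66) = 337/(-176) + 335*(-1/66) = 337*(-1/176) - 335/66 = -337/176 - 335/66 = -3691/528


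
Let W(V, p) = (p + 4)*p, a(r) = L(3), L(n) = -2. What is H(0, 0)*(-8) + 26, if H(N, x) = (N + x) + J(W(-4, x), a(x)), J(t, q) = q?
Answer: 42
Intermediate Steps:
a(r) = -2
W(V, p) = p*(4 + p) (W(V, p) = (4 + p)*p = p*(4 + p))
H(N, x) = -2 + N + x (H(N, x) = (N + x) - 2 = -2 + N + x)
H(0, 0)*(-8) + 26 = (-2 + 0 + 0)*(-8) + 26 = -2*(-8) + 26 = 16 + 26 = 42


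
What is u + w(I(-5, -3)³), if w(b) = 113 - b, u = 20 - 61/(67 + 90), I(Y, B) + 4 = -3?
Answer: 74671/157 ≈ 475.61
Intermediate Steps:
I(Y, B) = -7 (I(Y, B) = -4 - 3 = -7)
u = 3079/157 (u = 20 - 61/157 = 3079/157 ≈ 19.611)
u + w(I(-5, -3)³) = 3079/157 + (113 - 1*(-7)³) = 3079/157 + (113 - 1*(-343)) = 3079/157 + (113 + 343) = 3079/157 + 456 = 74671/157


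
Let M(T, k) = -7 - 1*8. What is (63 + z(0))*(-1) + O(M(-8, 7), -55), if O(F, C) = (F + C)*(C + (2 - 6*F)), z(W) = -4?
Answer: -2649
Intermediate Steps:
M(T, k) = -15 (M(T, k) = -7 - 8 = -15)
O(F, C) = (C + F)*(2 + C - 6*F)
(63 + z(0))*(-1) + O(M(-8, 7), -55) = (63 - 4)*(-1) + ((-55)² - 6*(-15)² + 2*(-55) + 2*(-15) - 5*(-55)*(-15)) = 59*(-1) + (3025 - 6*225 - 110 - 30 - 4125) = -59 + (3025 - 1350 - 110 - 30 - 4125) = -59 - 2590 = -2649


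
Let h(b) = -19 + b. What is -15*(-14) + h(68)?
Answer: 259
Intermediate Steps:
-15*(-14) + h(68) = -15*(-14) + (-19 + 68) = 210 + 49 = 259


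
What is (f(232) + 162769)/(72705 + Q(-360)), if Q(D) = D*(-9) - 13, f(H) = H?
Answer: 163001/75932 ≈ 2.1467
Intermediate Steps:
Q(D) = -13 - 9*D (Q(D) = -9*D - 13 = -13 - 9*D)
(f(232) + 162769)/(72705 + Q(-360)) = (232 + 162769)/(72705 + (-13 - 9*(-360))) = 163001/(72705 + (-13 + 3240)) = 163001/(72705 + 3227) = 163001/75932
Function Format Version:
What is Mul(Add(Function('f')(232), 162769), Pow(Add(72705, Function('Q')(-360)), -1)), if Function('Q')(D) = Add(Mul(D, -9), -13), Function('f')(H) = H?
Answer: Rational(163001, 75932) ≈ 2.1467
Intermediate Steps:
Function('Q')(D) = Add(-13, Mul(-9, D)) (Function('Q')(D) = Add(Mul(-9, D), -13) = Add(-13, Mul(-9, D)))
Mul(Add(Function('f')(232), 162769), Pow(Add(72705, Function('Q')(-360)), -1)) = Mul(Add(232, 162769), Pow(Add(72705, Add(-13, Mul(-9, -360))), -1)) = Mul(163001, Pow(Add(72705, Add(-13, 3240)), -1)) = Mul(163001, Pow(Add(72705, 3227), -1)) = Mul(163001, Pow(75932, -1)) = Mul(163001, Rational(1, 75932)) = Rational(163001, 75932)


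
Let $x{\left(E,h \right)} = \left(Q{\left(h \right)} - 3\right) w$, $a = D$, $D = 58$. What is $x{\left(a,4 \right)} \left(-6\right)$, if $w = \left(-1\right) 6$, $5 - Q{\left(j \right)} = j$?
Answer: $-72$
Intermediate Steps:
$Q{\left(j \right)} = 5 - j$
$w = -6$
$a = 58$
$x{\left(E,h \right)} = -12 + 6 h$ ($x{\left(E,h \right)} = \left(\left(5 - h\right) - 3\right) \left(-6\right) = \left(2 - h\right) \left(-6\right) = -12 + 6 h$)
$x{\left(a,4 \right)} \left(-6\right) = \left(-12 + 6 \cdot 4\right) \left(-6\right) = \left(-12 + 24\right) \left(-6\right) = 12 \left(-6\right) = -72$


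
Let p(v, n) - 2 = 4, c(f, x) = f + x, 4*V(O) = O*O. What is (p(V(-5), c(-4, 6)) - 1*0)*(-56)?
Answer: -336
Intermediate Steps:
V(O) = O²/4 (V(O) = (O*O)/4 = O²/4)
p(v, n) = 6 (p(v, n) = 2 + 4 = 6)
(p(V(-5), c(-4, 6)) - 1*0)*(-56) = (6 - 1*0)*(-56) = (6 + 0)*(-56) = 6*(-56) = -336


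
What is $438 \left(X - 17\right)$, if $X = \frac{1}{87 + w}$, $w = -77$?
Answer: $- \frac{37011}{5} \approx -7402.2$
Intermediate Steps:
$X = \frac{1}{10}$ ($X = \frac{1}{87 - 77} = \frac{1}{10} \approx 0.1$)
$438 \left(X - 17\right) = 438 \left(\frac{1}{10} - 17\right) = 438 \left(- \frac{169}{10}\right) = - \frac{37011}{5}$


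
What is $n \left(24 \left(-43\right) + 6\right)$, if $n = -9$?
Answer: $9234$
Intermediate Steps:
$n \left(24 \left(-43\right) + 6\right) = - 9 \left(24 \left(-43\right) + 6\right) = - 9 \left(-1032 + 6\right) = \left(-9\right) \left(-1026\right) = 9234$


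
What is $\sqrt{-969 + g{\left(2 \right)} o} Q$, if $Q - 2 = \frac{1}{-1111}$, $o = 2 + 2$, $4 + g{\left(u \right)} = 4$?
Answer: $\frac{2221 i \sqrt{969}}{1111} \approx 62.229 i$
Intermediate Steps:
$g{\left(u \right)} = 0$ ($g{\left(u \right)} = -4 + 4 = 0$)
$o = 4$
$Q = \frac{2221}{1111}$ ($Q = 2 + \frac{1}{-1111} = 2 - \frac{1}{1111} = \frac{2221}{1111} \approx 1.9991$)
$\sqrt{-969 + g{\left(2 \right)} o} Q = \sqrt{-969 + 0 \cdot 4} \cdot \frac{2221}{1111} = \sqrt{-969 + 0} \cdot \frac{2221}{1111} = \sqrt{-969} \cdot \frac{2221}{1111} = i \sqrt{969} \cdot \frac{2221}{1111} = \frac{2221 i \sqrt{969}}{1111}$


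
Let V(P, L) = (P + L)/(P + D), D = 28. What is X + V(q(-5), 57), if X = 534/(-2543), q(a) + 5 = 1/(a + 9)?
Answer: 481825/236499 ≈ 2.0373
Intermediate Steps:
q(a) = -5 + 1/(9 + a) (q(a) = -5 + 1/(a + 9) = -5 + 1/(9 + a))
X = -534/2543 (X = 534*(-1/2543) = -534/2543 ≈ -0.20999)
V(P, L) = (L + P)/(28 + P) (V(P, L) = (P + L)/(P + 28) = (L + P)/(28 + P))
X + V(q(-5), 57) = -534/2543 + (57 + (-44 - 5*(-5))/(9 - 5))/(28 + (-44 - 5*(-5))/(9 - 5)) = -534/2543 + (57 + (-44 + 25)/4)/(28 + (-44 + 25)/4) = -534/2543 + (57 + (1/4)*(-19))/(28 + (1/4)*(-19)) = -534/2543 + (57 - 19/4)/(28 - 19/4) = -534/2543 + (209/4)/(93/4) = -534/2543 + (4/93)*(209/4) = -534/2543 + 209/93 = 481825/236499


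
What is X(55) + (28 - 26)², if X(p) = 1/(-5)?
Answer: 19/5 ≈ 3.8000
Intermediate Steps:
X(p) = -⅕
X(55) + (28 - 26)² = -⅕ + (28 - 26)² = -⅕ + 2² = -⅕ + 4 = 19/5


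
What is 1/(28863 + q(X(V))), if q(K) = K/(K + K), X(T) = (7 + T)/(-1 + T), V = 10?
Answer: 2/57727 ≈ 3.4646e-5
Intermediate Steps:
X(T) = (7 + T)/(-1 + T)
q(K) = ½ (q(K) = K/((2*K)) = K*(1/(2*K)) = ½)
1/(28863 + q(X(V))) = 1/(28863 + ½) = 1/(57727/2) = 2/57727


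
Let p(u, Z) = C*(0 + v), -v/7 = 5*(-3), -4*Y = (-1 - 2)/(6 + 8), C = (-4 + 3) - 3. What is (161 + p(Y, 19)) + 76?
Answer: -183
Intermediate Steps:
C = -4 (C = -1 - 3 = -4)
Y = 3/56 (Y = -(-1 - 2)/(4*(6 + 8)) = -(-3)/(4*14) = -1/4*(-3/14) = 3/56 ≈ 0.053571)
v = 105 (v = -35*(-3) = -7*(-15) = 105)
p(u, Z) = -420 (p(u, Z) = -4*(0 + 105) = -4*105 = -420)
(161 + p(Y, 19)) + 76 = (161 - 420) + 76 = -259 + 76 = -183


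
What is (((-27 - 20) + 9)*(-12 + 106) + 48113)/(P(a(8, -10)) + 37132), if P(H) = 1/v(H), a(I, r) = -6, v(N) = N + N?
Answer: 534492/445583 ≈ 1.1995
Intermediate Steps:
v(N) = 2*N
P(H) = 1/(2*H)
(((-27 - 20) + 9)*(-12 + 106) + 48113)/(P(a(8, -10)) + 37132) = (((-27 - 20) + 9)*(-12 + 106) + 48113)/((½)/(-6) + 37132) = ((-47 + 9)*94 + 48113)/((½)*(-⅙) + 37132) = (-38*94 + 48113)/(-1/12 + 37132) = (-3572 + 48113)/(445583/12) = 44541*(12/445583) = 534492/445583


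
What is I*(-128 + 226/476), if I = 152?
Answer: -2306676/119 ≈ -19384.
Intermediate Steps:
I*(-128 + 226/476) = 152*(-128 + 226/476) = 152*(-128 + 226*(1/476)) = 152*(-128 + 113/238) = 152*(-30351/238) = -2306676/119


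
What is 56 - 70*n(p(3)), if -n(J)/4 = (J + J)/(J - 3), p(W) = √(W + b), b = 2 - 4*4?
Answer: 364 - 84*I*√11 ≈ 364.0 - 278.6*I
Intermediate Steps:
b = -14 (b = 2 - 16 = -14)
p(W) = √(-14 + W) (p(W) = √(W - 14) = √(-14 + W))
n(J) = -8*J/(-3 + J) (n(J) = -4*(J + J)/(J - 3) = -4*2*J/(-3 + J) = -8*J/(-3 + J))
56 - 70*n(p(3)) = 56 - (-560)*√(-14 + 3)/(-3 + √(-14 + 3)) = 56 - (-560)*√(-11)/(-3 + √(-11)) = 56 - (-560)*I*√11/(-3 + I*√11) = 56 + 560*I*√11/(-3 + I*√11)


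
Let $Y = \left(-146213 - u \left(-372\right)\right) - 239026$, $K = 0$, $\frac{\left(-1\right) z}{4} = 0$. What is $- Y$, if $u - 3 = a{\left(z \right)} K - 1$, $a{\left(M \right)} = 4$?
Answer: $384495$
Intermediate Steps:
$z = 0$ ($z = \left(-4\right) 0 = 0$)
$u = 2$ ($u = 3 + \left(4 \cdot 0 - 1\right) = 3 + \left(0 - 1\right) = 3 - 1 = 2$)
$Y = -384495$ ($Y = \left(-146213 - 2 \left(-372\right)\right) - 239026 = \left(-146213 - -744\right) - 239026 = \left(-146213 + 744\right) - 239026 = -145469 - 239026 = -384495$)
$- Y = \left(-1\right) \left(-384495\right) = 384495$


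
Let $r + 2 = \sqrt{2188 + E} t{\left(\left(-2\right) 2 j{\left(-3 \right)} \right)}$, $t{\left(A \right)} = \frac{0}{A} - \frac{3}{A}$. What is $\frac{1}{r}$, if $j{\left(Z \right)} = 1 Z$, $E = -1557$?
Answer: $\frac{32}{567} - \frac{4 \sqrt{631}}{567} \approx -0.12077$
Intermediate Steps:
$j{\left(Z \right)} = Z$
$t{\left(A \right)} = - \frac{3}{A}$ ($t{\left(A \right)} = 0 - \frac{3}{A} = - \frac{3}{A}$)
$r = -2 - \frac{\sqrt{631}}{4}$ ($r = -2 + \sqrt{2188 - 1557} \left(- \frac{3}{\left(-2\right) 2 \left(-3\right)}\right) = -2 + \sqrt{631} \left(- \frac{3}{\left(-4\right) \left(-3\right)}\right) = -2 + \sqrt{631} \left(- \frac{3}{12}\right) = -2 + \sqrt{631} \left(\left(-3\right) \frac{1}{12}\right) = -2 + \sqrt{631} \left(- \frac{1}{4}\right) = -2 - \frac{\sqrt{631}}{4} \approx -8.2799$)
$\frac{1}{r} = \frac{1}{-2 - \frac{\sqrt{631}}{4}}$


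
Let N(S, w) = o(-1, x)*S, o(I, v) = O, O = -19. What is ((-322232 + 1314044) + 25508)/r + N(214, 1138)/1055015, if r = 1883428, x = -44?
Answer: 266407460388/496761197855 ≈ 0.53629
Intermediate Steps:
o(I, v) = -19
N(S, w) = -19*S
((-322232 + 1314044) + 25508)/r + N(214, 1138)/1055015 = ((-322232 + 1314044) + 25508)/1883428 - 19*214/1055015 = (991812 + 25508)*(1/1883428) - 4066*1/1055015 = 1017320*(1/1883428) - 4066/1055015 = 254330/470857 - 4066/1055015 = 266407460388/496761197855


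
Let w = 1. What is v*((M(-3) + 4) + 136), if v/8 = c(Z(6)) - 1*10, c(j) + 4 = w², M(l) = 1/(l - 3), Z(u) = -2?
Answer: -43628/3 ≈ -14543.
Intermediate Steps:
M(l) = 1/(-3 + l)
c(j) = -3 (c(j) = -4 + 1² = -4 + 1 = -3)
v = -104 (v = 8*(-3 - 1*10) = 8*(-3 - 10) = 8*(-13) = -104)
v*((M(-3) + 4) + 136) = -104*((1/(-3 - 3) + 4) + 136) = -104*((1/(-6) + 4) + 136) = -104*((-⅙ + 4) + 136) = -104*(23/6 + 136) = -104*839/6 = -43628/3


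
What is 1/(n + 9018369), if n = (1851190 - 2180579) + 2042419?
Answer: 1/10731399 ≈ 9.3184e-8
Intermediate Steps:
n = 1713030 (n = -329389 + 2042419 = 1713030)
1/(n + 9018369) = 1/(1713030 + 9018369) = 1/10731399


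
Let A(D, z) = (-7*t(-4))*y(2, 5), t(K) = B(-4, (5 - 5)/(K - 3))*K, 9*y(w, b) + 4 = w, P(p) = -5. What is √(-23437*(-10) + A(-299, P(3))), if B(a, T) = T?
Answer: √234370 ≈ 484.12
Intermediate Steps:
y(w, b) = -4/9 + w/9
t(K) = 0 (t(K) = ((5 - 5)/(K - 3))*K = (0/(-3 + K))*K = 0*K = 0)
A(D, z) = 0 (A(D, z) = (-7*0)*(-4/9 + (⅑)*2) = 0*(-4/9 + 2/9) = 0*(-2/9) = 0)
√(-23437*(-10) + A(-299, P(3))) = √(-23437*(-10) + 0) = √(234370 + 0) = √234370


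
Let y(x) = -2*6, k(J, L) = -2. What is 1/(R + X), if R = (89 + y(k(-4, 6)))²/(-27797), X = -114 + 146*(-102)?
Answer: -361/5417243 ≈ -6.6639e-5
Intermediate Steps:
y(x) = -12
X = -15006 (X = -114 - 14892 = -15006)
R = -77/361 (R = (89 - 12)²/(-27797) = 77²*(-1/27797) = 5929*(-1/27797) = -77/361 ≈ -0.21330)
1/(R + X) = 1/(-77/361 - 15006) = 1/(-5417243/361) = -361/5417243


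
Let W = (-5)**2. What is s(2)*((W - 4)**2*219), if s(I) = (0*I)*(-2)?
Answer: 0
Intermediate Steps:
s(I) = 0 (s(I) = 0*(-2) = 0)
W = 25
s(2)*((W - 4)**2*219) = 0*((25 - 4)**2*219) = 0*(21**2*219) = 0*(441*219) = 0*96579 = 0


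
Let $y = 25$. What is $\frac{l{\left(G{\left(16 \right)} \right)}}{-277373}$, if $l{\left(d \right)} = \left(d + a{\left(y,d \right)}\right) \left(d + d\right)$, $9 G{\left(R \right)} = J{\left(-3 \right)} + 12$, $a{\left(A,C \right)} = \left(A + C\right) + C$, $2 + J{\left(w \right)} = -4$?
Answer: $- \frac{36}{277373} \approx -0.00012979$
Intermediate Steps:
$J{\left(w \right)} = -6$ ($J{\left(w \right)} = -2 - 4 = -6$)
$a{\left(A,C \right)} = A + 2 C$
$G{\left(R \right)} = \frac{2}{3}$ ($G{\left(R \right)} = \frac{-6 + 12}{9} = \frac{1}{9} \cdot 6 = \frac{2}{3}$)
$l{\left(d \right)} = 2 d \left(25 + 3 d\right)$ ($l{\left(d \right)} = \left(d + \left(25 + 2 d\right)\right) \left(d + d\right) = \left(25 + 3 d\right) 2 d = 2 d \left(25 + 3 d\right)$)
$\frac{l{\left(G{\left(16 \right)} \right)}}{-277373} = \frac{2 \cdot \frac{2}{3} \left(25 + 3 \cdot \frac{2}{3}\right)}{-277373} = 2 \cdot \frac{2}{3} \left(25 + 2\right) \left(- \frac{1}{277373}\right) = 2 \cdot \frac{2}{3} \cdot 27 \left(- \frac{1}{277373}\right) = 36 \left(- \frac{1}{277373}\right) = - \frac{36}{277373}$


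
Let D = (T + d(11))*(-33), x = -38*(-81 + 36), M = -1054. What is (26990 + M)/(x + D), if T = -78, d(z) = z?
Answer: 25936/3921 ≈ 6.6146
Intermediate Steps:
x = 1710 (x = -38*(-45) = 1710)
D = 2211 (D = (-78 + 11)*(-33) = -67*(-33) = 2211)
(26990 + M)/(x + D) = (26990 - 1054)/(1710 + 2211) = 25936/3921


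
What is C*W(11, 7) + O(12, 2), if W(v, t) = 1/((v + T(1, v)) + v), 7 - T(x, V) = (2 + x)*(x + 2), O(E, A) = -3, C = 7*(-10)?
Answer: -13/2 ≈ -6.5000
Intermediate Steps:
C = -70
T(x, V) = 7 - (2 + x)² (T(x, V) = 7 - (2 + x)*(x + 2) = 7 - (2 + x)*(2 + x) = 7 - (2 + x)²)
W(v, t) = 1/(-2 + 2*v) (W(v, t) = 1/((v + (7 - (2 + 1)²)) + v) = 1/((v + (7 - 1*3²)) + v) = 1/((v + (7 - 1*9)) + v) = 1/((v + (7 - 9)) + v) = 1/((v - 2) + v) = 1/((-2 + v) + v) = 1/(-2 + 2*v))
C*W(11, 7) + O(12, 2) = -35/(-1 + 11) - 3 = -35/10 - 3 = -70*1/20 - 3 = -7/2 - 3 = -13/2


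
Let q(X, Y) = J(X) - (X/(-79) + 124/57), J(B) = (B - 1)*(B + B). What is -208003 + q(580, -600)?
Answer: 2087780675/4503 ≈ 4.6364e+5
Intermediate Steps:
J(B) = 2*B*(-1 + B) (J(B) = (-1 + B)*(2*B) = 2*B*(-1 + B))
q(X, Y) = -124/57 + X/79 + 2*X*(-1 + X) (q(X, Y) = 2*X*(-1 + X) - (X/(-79) + 124/57) = 2*X*(-1 + X) - (X*(-1/79) + 124*(1/57)) = 2*X*(-1 + X) - (-X/79 + 124/57) = 2*X*(-1 + X) - (124/57 - X/79) = 2*X*(-1 + X) + (-124/57 + X/79) = -124/57 + X/79 + 2*X*(-1 + X))
-208003 + q(580, -600) = -208003 + (-124/57 + 2*580² - 157/79*580) = -208003 + (-124/57 + 2*336400 - 91060/79) = -208003 + (-124/57 + 672800 - 91060/79) = -208003 + 3024418184/4503 = 2087780675/4503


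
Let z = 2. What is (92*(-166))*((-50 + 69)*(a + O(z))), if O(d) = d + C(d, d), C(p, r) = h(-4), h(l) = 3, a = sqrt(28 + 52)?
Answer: -1450840 - 1160672*sqrt(5) ≈ -4.0462e+6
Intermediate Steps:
a = 4*sqrt(5) (a = sqrt(80) = 4*sqrt(5) ≈ 8.9443)
C(p, r) = 3
O(d) = 3 + d (O(d) = d + 3 = 3 + d)
(92*(-166))*((-50 + 69)*(a + O(z))) = (92*(-166))*((-50 + 69)*(4*sqrt(5) + (3 + 2))) = -290168*(4*sqrt(5) + 5) = -290168*(5 + 4*sqrt(5)) = -15272*(95 + 76*sqrt(5)) = -1450840 - 1160672*sqrt(5)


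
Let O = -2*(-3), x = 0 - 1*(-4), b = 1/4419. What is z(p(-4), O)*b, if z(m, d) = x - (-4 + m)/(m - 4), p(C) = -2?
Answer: 1/1473 ≈ 0.00067889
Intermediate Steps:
b = 1/4419 ≈ 0.00022630
x = 4 (x = 0 + 4 = 4)
O = 6
z(m, d) = 3 (z(m, d) = 4 - (-4 + m)/(m - 4) = 4 - (-4 + m)/(-4 + m) = 4 - 1*1 = 4 - 1 = 3)
z(p(-4), O)*b = 3*(1/4419) = 1/1473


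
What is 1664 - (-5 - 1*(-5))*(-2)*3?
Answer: 1664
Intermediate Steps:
1664 - (-5 - 1*(-5))*(-2)*3 = 1664 - (-5 + 5)*(-2)*3 = 1664 - 0*(-2)*3 = 1664 - 0*3 = 1664 - 1*0 = 1664 + 0 = 1664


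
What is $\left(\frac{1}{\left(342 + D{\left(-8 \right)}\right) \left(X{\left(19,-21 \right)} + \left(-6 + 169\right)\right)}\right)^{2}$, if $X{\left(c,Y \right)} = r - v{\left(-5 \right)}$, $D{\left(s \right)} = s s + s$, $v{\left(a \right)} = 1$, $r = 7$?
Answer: $\frac{1}{4524176644} \approx 2.2103 \cdot 10^{-10}$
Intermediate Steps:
$D{\left(s \right)} = s + s^{2}$ ($D{\left(s \right)} = s^{2} + s = s + s^{2}$)
$X{\left(c,Y \right)} = 6$ ($X{\left(c,Y \right)} = 7 - 1 = 6$)
$\left(\frac{1}{\left(342 + D{\left(-8 \right)}\right) \left(X{\left(19,-21 \right)} + \left(-6 + 169\right)\right)}\right)^{2} = \left(\frac{1}{\left(342 - 8 \left(1 - 8\right)\right) \left(6 + \left(-6 + 169\right)\right)}\right)^{2} = \left(\frac{1}{\left(342 - -56\right) \left(6 + 163\right)}\right)^{2} = \left(\frac{1}{\left(342 + 56\right) 169}\right)^{2} = \left(\frac{1}{398 \cdot 169}\right)^{2} = \left(\frac{1}{67262}\right)^{2} = \frac{1}{4524176644}$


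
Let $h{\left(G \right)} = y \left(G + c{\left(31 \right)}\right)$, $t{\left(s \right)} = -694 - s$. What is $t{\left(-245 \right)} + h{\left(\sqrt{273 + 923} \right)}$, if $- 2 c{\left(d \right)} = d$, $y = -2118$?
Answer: $32380 - 4236 \sqrt{299} \approx -40867.0$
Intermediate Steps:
$c{\left(d \right)} = - \frac{d}{2}$
$h{\left(G \right)} = 32829 - 2118 G$ ($h{\left(G \right)} = - 2118 \left(G - \frac{31}{2}\right) = - 2118 \left(- \frac{31}{2} + G\right) = 32829 - 2118 G$)
$t{\left(-245 \right)} + h{\left(\sqrt{273 + 923} \right)} = \left(-694 - -245\right) + \left(32829 - 2118 \sqrt{273 + 923}\right) = \left(-694 + 245\right) + \left(32829 - 2118 \sqrt{1196}\right) = -449 + \left(32829 - 2118 \cdot 2 \sqrt{299}\right) = -449 + \left(32829 - 4236 \sqrt{299}\right) = 32380 - 4236 \sqrt{299}$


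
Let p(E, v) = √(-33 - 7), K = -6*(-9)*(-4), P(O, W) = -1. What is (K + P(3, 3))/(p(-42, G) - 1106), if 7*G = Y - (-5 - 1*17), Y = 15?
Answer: 120001/611638 + 217*I*√10/611638 ≈ 0.1962 + 0.0011219*I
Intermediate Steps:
G = 37/7 (G = (15 - (-5 - 1*17))/7 = (15 - (-5 - 17))/7 = (15 - 1*(-22))/7 = (15 + 22)/7 = (⅐)*37 = 37/7 ≈ 5.2857)
K = -216 (K = 54*(-4) = -216)
p(E, v) = 2*I*√10 (p(E, v) = √(-40) = 2*I*√10)
(K + P(3, 3))/(p(-42, G) - 1106) = (-216 - 1)/(2*I*√10 - 1106) = -217/(-1106 + 2*I*√10)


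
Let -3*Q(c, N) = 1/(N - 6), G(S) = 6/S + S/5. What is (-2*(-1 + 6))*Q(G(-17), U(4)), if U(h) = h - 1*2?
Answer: -⅚ ≈ -0.83333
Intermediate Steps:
U(h) = -2 + h (U(h) = h - 2 = -2 + h)
G(S) = 6/S + S/5 (G(S) = 6/S + S*(⅕) = 6/S + S/5)
Q(c, N) = -1/(3*(-6 + N)) (Q(c, N) = -1/(3*(N - 6)) = -1/(3*(-6 + N)))
(-2*(-1 + 6))*Q(G(-17), U(4)) = (-2*(-1 + 6))*(-1/(-18 + 3*(-2 + 4))) = (-2*5)*(-1/(-18 + 3*2)) = -(-10)/(-18 + 6) = -(-10)/(-12) = -(-10)*(-1)/12 = -10*1/12 = -⅚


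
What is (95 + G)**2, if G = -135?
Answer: 1600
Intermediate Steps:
(95 + G)**2 = (95 - 135)**2 = (-40)**2 = 1600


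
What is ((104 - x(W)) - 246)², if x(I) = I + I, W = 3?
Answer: 21904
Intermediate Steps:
x(I) = 2*I
((104 - x(W)) - 246)² = ((104 - 2*3) - 246)² = ((104 - 1*6) - 246)² = ((104 - 6) - 246)² = (98 - 246)² = (-148)² = 21904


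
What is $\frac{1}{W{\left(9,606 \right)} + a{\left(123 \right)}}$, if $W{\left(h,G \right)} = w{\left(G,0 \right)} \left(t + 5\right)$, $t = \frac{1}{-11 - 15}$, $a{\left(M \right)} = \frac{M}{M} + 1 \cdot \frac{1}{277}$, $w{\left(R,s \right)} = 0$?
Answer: $\frac{277}{278} \approx 0.9964$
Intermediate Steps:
$a{\left(M \right)} = \frac{278}{277}$ ($a{\left(M \right)} = 1 + 1 \cdot \frac{1}{277} = 1 + \frac{1}{277} = \frac{278}{277}$)
$t = - \frac{1}{26}$ ($t = \frac{1}{-26} = - \frac{1}{26} \approx -0.038462$)
$W{\left(h,G \right)} = 0$ ($W{\left(h,G \right)} = 0 \left(- \frac{1}{26} + 5\right) = 0 \cdot \frac{129}{26} = 0$)
$\frac{1}{W{\left(9,606 \right)} + a{\left(123 \right)}} = \frac{1}{0 + \frac{278}{277}} = \frac{1}{\frac{278}{277}} = \frac{277}{278}$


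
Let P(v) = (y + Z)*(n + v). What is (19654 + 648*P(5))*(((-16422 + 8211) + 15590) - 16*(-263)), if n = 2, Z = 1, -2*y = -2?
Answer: 332848162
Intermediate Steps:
y = 1 (y = -1/2*(-2) = 1)
P(v) = 4 + 2*v (P(v) = (1 + 1)*(2 + v) = 2*(2 + v) = 4 + 2*v)
(19654 + 648*P(5))*(((-16422 + 8211) + 15590) - 16*(-263)) = (19654 + 648*(4 + 2*5))*(((-16422 + 8211) + 15590) - 16*(-263)) = (19654 + 648*(4 + 10))*((-8211 + 15590) + 4208) = (19654 + 648*14)*(7379 + 4208) = (19654 + 9072)*11587 = 28726*11587 = 332848162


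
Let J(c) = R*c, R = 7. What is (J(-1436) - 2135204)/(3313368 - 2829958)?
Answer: -1072628/241705 ≈ -4.4378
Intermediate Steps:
J(c) = 7*c
(J(-1436) - 2135204)/(3313368 - 2829958) = (7*(-1436) - 2135204)/(3313368 - 2829958) = (-10052 - 2135204)/483410 = -2145256*1/483410 = -1072628/241705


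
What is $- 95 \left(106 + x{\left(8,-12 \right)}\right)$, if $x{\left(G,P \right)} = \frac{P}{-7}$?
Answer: $- \frac{71630}{7} \approx -10233.0$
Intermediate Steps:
$x{\left(G,P \right)} = - \frac{P}{7}$ ($x{\left(G,P \right)} = P \left(- \frac{1}{7}\right) = - \frac{P}{7}$)
$- 95 \left(106 + x{\left(8,-12 \right)}\right) = - 95 \left(106 - - \frac{12}{7}\right) = - 95 \left(106 + \frac{12}{7}\right) = \left(-95\right) \frac{754}{7} = - \frac{71630}{7}$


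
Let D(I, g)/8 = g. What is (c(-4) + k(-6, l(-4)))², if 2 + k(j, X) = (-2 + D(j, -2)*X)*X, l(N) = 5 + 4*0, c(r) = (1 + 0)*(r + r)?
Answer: 176400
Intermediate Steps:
c(r) = 2*r (c(r) = 1*(2*r) = 2*r)
l(N) = 5 (l(N) = 5 + 0 = 5)
D(I, g) = 8*g
k(j, X) = -2 + X*(-2 - 16*X) (k(j, X) = -2 + (-2 + (8*(-2))*X)*X = -2 + (-2 - 16*X)*X = -2 + X*(-2 - 16*X))
(c(-4) + k(-6, l(-4)))² = (2*(-4) + (-2 - 16*5² - 2*5))² = (-8 + (-2 - 16*25 - 10))² = (-8 + (-2 - 400 - 10))² = (-8 - 412)² = (-420)² = 176400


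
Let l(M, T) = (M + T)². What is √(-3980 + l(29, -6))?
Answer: I*√3451 ≈ 58.745*I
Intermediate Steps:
√(-3980 + l(29, -6)) = √(-3980 + (29 - 6)²) = √(-3980 + 23²) = √(-3980 + 529) = √(-3451) = I*√3451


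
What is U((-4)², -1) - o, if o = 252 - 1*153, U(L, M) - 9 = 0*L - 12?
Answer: -102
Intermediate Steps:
U(L, M) = -3 (U(L, M) = 9 + (0*L - 12) = 9 + (0 - 12) = 9 - 12 = -3)
o = 99 (o = 252 - 153 = 99)
U((-4)², -1) - o = -3 - 1*99 = -3 - 99 = -102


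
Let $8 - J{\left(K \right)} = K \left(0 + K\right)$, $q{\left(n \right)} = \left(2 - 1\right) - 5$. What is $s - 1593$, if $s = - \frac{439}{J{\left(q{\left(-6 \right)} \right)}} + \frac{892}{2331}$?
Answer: $- \frac{28675819}{18648} \approx -1537.7$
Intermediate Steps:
$q{\left(n \right)} = -4$ ($q{\left(n \right)} = 1 - 5 = -4$)
$J{\left(K \right)} = 8 - K^{2}$ ($J{\left(K \right)} = 8 - K \left(0 + K\right) = 8 - K K = 8 - K^{2}$)
$s = \frac{1030445}{18648}$ ($s = - \frac{439}{8 - \left(-4\right)^{2}} + \frac{892}{2331} = - \frac{439}{8 - 16} + 892 \cdot \frac{1}{2331} = - \frac{439}{8 - 16} + \frac{892}{2331} = - \frac{439}{-8} + \frac{892}{2331} = \left(-439\right) \left(- \frac{1}{8}\right) + \frac{892}{2331} = \frac{439}{8} + \frac{892}{2331} = \frac{1030445}{18648} \approx 55.258$)
$s - 1593 = \frac{1030445}{18648} - 1593 = - \frac{28675819}{18648}$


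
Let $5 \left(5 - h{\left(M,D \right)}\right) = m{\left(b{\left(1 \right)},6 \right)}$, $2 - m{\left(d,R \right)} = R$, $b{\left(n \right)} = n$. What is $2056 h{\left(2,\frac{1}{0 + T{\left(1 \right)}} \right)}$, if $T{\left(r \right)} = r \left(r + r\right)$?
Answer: $\frac{59624}{5} \approx 11925.0$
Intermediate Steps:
$T{\left(r \right)} = 2 r^{2}$ ($T{\left(r \right)} = r 2 r = 2 r^{2}$)
$m{\left(d,R \right)} = 2 - R$
$h{\left(M,D \right)} = \frac{29}{5}$ ($h{\left(M,D \right)} = 5 - \frac{2 - 6}{5} = 5 - - \frac{4}{5} = 5 + \frac{4}{5} = \frac{29}{5}$)
$2056 h{\left(2,\frac{1}{0 + T{\left(1 \right)}} \right)} = 2056 \cdot \frac{29}{5} = \frac{59624}{5}$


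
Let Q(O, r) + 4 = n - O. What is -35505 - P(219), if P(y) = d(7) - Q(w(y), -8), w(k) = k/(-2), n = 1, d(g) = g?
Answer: -70811/2 ≈ -35406.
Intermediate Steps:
w(k) = -k/2 (w(k) = k*(-½) = -k/2)
Q(O, r) = -3 - O (Q(O, r) = -4 + (1 - O) = -3 - O)
P(y) = 10 - y/2 (P(y) = 7 - (-3 - (-1)*y/2) = 7 - (-3 + y/2) = 7 + (3 - y/2) = 10 - y/2)
-35505 - P(219) = -35505 - (10 - ½*219) = -35505 - (10 - 219/2) = -35505 - 1*(-199/2) = -35505 + 199/2 = -70811/2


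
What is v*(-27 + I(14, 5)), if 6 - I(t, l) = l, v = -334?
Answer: 8684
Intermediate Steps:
I(t, l) = 6 - l
v*(-27 + I(14, 5)) = -334*(-27 + (6 - 1*5)) = -334*(-27 + (6 - 5)) = -334*(-27 + 1) = -334*(-26) = 8684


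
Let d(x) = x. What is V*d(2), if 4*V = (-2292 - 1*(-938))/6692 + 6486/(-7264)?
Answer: -6654971/12152672 ≈ -0.54761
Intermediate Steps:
V = -6654971/24305344 (V = ((-2292 - 1*(-938))/6692 + 6486/(-7264))/4 = ((-2292 + 938)*(1/6692) + 6486*(-1/7264))/4 = (-1354*1/6692 - 3243/3632)/4 = (-677/3346 - 3243/3632)/4 = (¼)*(-6654971/6076336) = -6654971/24305344 ≈ -0.27381)
V*d(2) = -6654971/24305344*2 = -6654971/12152672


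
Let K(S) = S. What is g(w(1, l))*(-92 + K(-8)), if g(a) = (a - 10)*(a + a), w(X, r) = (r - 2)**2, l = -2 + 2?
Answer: 4800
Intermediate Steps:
l = 0
w(X, r) = (-2 + r)**2
g(a) = 2*a*(-10 + a) (g(a) = (-10 + a)*(2*a) = 2*a*(-10 + a))
g(w(1, l))*(-92 + K(-8)) = (2*(-2 + 0)**2*(-10 + (-2 + 0)**2))*(-92 - 8) = (2*(-2)**2*(-10 + (-2)**2))*(-100) = (2*4*(-10 + 4))*(-100) = (2*4*(-6))*(-100) = -48*(-100) = 4800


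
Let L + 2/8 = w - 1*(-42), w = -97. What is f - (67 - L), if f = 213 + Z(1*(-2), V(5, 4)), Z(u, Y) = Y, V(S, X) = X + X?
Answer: 395/4 ≈ 98.750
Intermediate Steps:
V(S, X) = 2*X
L = -221/4 (L = -¼ + (-97 - 1*(-42)) = -¼ + (-97 + 42) = -¼ - 55 = -221/4 ≈ -55.250)
f = 221 (f = 213 + 2*4 = 213 + 8 = 221)
f - (67 - L) = 221 - (67 - 1*(-221/4)) = 221 - (67 + 221/4) = 221 - 1*489/4 = 221 - 489/4 = 395/4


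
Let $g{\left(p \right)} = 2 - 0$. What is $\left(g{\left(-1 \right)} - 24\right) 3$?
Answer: $-66$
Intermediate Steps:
$g{\left(p \right)} = 2$ ($g{\left(p \right)} = 2 + 0 = 2$)
$\left(g{\left(-1 \right)} - 24\right) 3 = \left(2 - 24\right) 3 = \left(-22\right) 3 = -66$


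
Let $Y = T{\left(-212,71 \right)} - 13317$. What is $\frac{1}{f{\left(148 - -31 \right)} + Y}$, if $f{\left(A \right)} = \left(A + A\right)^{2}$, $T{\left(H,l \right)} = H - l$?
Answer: $\frac{1}{114564} \approx 8.7287 \cdot 10^{-6}$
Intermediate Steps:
$f{\left(A \right)} = 4 A^{2}$ ($f{\left(A \right)} = \left(2 A\right)^{2} = 4 A^{2}$)
$Y = -13600$ ($Y = \left(-212 - 71\right) - 13317 = -283 - 13317 = -13600$)
$\frac{1}{f{\left(148 - -31 \right)} + Y} = \frac{1}{4 \left(148 - -31\right)^{2} - 13600} = \frac{1}{4 \left(148 + 31\right)^{2} - 13600} = \frac{1}{4 \cdot 179^{2} - 13600} = \frac{1}{4 \cdot 32041 - 13600} = \frac{1}{128164 - 13600} = \frac{1}{114564}$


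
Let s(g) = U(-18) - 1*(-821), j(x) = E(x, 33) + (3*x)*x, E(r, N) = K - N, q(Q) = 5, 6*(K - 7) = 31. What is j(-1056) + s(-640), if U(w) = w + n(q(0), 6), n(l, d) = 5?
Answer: 20077171/6 ≈ 3.3462e+6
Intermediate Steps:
K = 73/6 (K = 7 + (⅙)*31 = 7 + 31/6 = 73/6 ≈ 12.167)
E(r, N) = 73/6 - N
U(w) = 5 + w (U(w) = w + 5 = 5 + w)
j(x) = -125/6 + 3*x² (j(x) = (73/6 - 1*33) + (3*x)*x = (73/6 - 33) + 3*x² = -125/6 + 3*x²)
s(g) = 808 (s(g) = (5 - 18) - 1*(-821) = -13 + 821 = 808)
j(-1056) + s(-640) = (-125/6 + 3*(-1056)²) + 808 = (-125/6 + 3*1115136) + 808 = (-125/6 + 3345408) + 808 = 20072323/6 + 808 = 20077171/6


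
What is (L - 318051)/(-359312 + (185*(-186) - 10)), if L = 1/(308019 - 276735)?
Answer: 9949907483/12317511888 ≈ 0.80779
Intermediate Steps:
L = 1/31284 ≈ 3.1965e-5
(L - 318051)/(-359312 + (185*(-186) - 10)) = (1/31284 - 318051)/(-359312 + (185*(-186) - 10)) = -9949907483/(31284*(-359312 + (-34410 - 10))) = -9949907483/(31284*(-359312 - 34420)) = -9949907483/31284/(-393732) = -9949907483/31284*(-1/393732) = 9949907483/12317511888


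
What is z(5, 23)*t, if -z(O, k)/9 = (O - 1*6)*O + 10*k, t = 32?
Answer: -64800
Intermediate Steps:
z(O, k) = -90*k - 9*O*(-6 + O) (z(O, k) = -9*((O - 1*6)*O + 10*k) = -9*((O - 6)*O + 10*k) = -9*((-6 + O)*O + 10*k) = -9*(O*(-6 + O) + 10*k) = -9*(10*k + O*(-6 + O)) = -90*k - 9*O*(-6 + O))
z(5, 23)*t = (-90*23 - 9*5² + 54*5)*32 = (-2070 - 9*25 + 270)*32 = (-2070 - 225 + 270)*32 = -2025*32 = -64800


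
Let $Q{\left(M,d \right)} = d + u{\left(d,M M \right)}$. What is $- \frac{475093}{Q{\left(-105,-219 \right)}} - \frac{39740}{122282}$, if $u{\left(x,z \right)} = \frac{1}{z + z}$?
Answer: $\frac{640404976325020}{295246770809} \approx 2169.1$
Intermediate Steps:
$u{\left(x,z \right)} = \frac{1}{2 z}$
$Q{\left(M,d \right)} = d + \frac{1}{2 M^{2}}$ ($Q{\left(M,d \right)} = d + \frac{1}{2 M M} = d + \frac{1}{2 M^{2}}$)
$- \frac{475093}{Q{\left(-105,-219 \right)}} - \frac{39740}{122282} = - \frac{475093}{-219 + \frac{1}{2 \cdot 11025}} - \frac{39740}{122282} = - \frac{475093}{-219 + \frac{1}{2} \cdot \frac{1}{11025}} - \frac{19870}{61141} = - \frac{475093}{-219 + \frac{1}{22050}} - \frac{19870}{61141} = - \frac{475093}{- \frac{4828949}{22050}} - \frac{19870}{61141} = \left(-475093\right) \left(- \frac{22050}{4828949}\right) - \frac{19870}{61141} = \frac{10475800650}{4828949} - \frac{19870}{61141} = \frac{640404976325020}{295246770809}$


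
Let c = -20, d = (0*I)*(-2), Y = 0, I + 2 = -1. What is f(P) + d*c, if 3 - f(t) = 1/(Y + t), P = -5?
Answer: 16/5 ≈ 3.2000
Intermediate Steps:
I = -3 (I = -2 - 1 = -3)
f(t) = 3 - 1/t (f(t) = 3 - 1/(0 + t) = 3 - 1/t)
d = 0 (d = (0*(-3))*(-2) = 0*(-2) = 0)
f(P) + d*c = (3 - 1/(-5)) + 0*(-20) = (3 - 1*(-1/5)) + 0 = (3 + 1/5) + 0 = 16/5 + 0 = 16/5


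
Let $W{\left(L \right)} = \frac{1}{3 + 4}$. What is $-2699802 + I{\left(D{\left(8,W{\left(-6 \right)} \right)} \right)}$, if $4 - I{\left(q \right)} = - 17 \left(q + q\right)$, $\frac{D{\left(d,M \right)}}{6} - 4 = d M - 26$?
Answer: $- \frac{18928370}{7} \approx -2.7041 \cdot 10^{6}$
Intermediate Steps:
$W{\left(L \right)} = \frac{1}{7}$
$D{\left(d,M \right)} = -132 + 6 M d$ ($D{\left(d,M \right)} = 24 + 6 \left(d M - 26\right) = 24 + 6 \left(M d - 26\right) = 24 + 6 \left(-26 + M d\right) = 24 + \left(-156 + 6 M d\right) = -132 + 6 M d$)
$I{\left(q \right)} = 4 + 34 q$ ($I{\left(q \right)} = 4 - - 17 \left(q + q\right) = 4 - - 17 \cdot 2 q = 4 - - 34 q = 4 + 34 q$)
$-2699802 + I{\left(D{\left(8,W{\left(-6 \right)} \right)} \right)} = -2699802 + \left(4 + 34 \left(-132 + 6 \cdot \frac{1}{7} \cdot 8\right)\right) = -2699802 + \left(4 + 34 \left(-132 + \frac{48}{7}\right)\right) = -2699802 + \left(4 + 34 \left(- \frac{876}{7}\right)\right) = -2699802 + \left(4 - \frac{29784}{7}\right) = -2699802 - \frac{29756}{7} = - \frac{18928370}{7}$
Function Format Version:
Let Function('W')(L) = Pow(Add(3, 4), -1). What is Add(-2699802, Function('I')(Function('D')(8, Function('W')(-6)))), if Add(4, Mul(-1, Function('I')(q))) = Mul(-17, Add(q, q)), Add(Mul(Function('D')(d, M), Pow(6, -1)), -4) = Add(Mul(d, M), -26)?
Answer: Rational(-18928370, 7) ≈ -2.7041e+6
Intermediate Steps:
Function('W')(L) = Rational(1, 7) (Function('W')(L) = Pow(7, -1) = Rational(1, 7))
Function('D')(d, M) = Add(-132, Mul(6, M, d)) (Function('D')(d, M) = Add(24, Mul(6, Add(Mul(d, M), -26))) = Add(24, Mul(6, Add(Mul(M, d), -26))) = Add(24, Mul(6, Add(-26, Mul(M, d)))) = Add(24, Add(-156, Mul(6, M, d))) = Add(-132, Mul(6, M, d)))
Function('I')(q) = Add(4, Mul(34, q)) (Function('I')(q) = Add(4, Mul(-1, Mul(-17, Add(q, q)))) = Add(4, Mul(-1, Mul(-17, Mul(2, q)))) = Add(4, Mul(-1, Mul(-34, q))) = Add(4, Mul(34, q)))
Add(-2699802, Function('I')(Function('D')(8, Function('W')(-6)))) = Add(-2699802, Add(4, Mul(34, Add(-132, Mul(6, Rational(1, 7), 8))))) = Add(-2699802, Add(4, Mul(34, Add(-132, Rational(48, 7))))) = Add(-2699802, Add(4, Mul(34, Rational(-876, 7)))) = Add(-2699802, Add(4, Rational(-29784, 7))) = Add(-2699802, Rational(-29756, 7)) = Rational(-18928370, 7)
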